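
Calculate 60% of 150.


Convert percentage to decimal:
60% = 0.6
Multiply:
150 x 0.6 = 90

90


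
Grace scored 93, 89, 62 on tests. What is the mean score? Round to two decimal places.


Add the scores:
93 + 89 + 62 = 244
Divide by the number of tests:
244 / 3 = 81.3333... ≈ 81.33

81.33


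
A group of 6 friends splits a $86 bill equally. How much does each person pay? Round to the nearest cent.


Total bill: $86
Number of people: 6
Each pays: $86 / 6 = $14.3333... ≈ $14.33

$14.33


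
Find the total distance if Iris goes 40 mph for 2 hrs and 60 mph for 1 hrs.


Leg 1 distance:
40 x 2 = 80 miles
Leg 2 distance:
60 x 1 = 60 miles
Total distance:
80 + 60 = 140 miles

140 miles


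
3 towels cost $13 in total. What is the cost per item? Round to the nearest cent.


Total cost: $13
Number of items: 3
Unit price: $13 / 3 = $4.3333... ≈ $4.33

$4.33


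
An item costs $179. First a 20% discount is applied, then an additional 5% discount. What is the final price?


First discount:
20% of $179 = $35.80
Price after first discount:
$179 - $35.80 = $143.20
Second discount:
5% of $143.20 = $7.16
Final price:
$143.20 - $7.16 = $136.04

$136.04


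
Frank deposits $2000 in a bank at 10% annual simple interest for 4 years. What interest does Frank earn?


Use the formula I = P x R x T / 100
P x R x T = 2000 x 10 x 4 = 80000
I = 80000 / 100 = $800

$800


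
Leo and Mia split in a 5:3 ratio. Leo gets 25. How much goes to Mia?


Find the multiplier:
25 / 5 = 5
Apply to Mia's share:
3 x 5 = 15

15


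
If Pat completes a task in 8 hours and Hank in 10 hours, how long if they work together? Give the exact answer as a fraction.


Pat's rate: 1/8 of the job per hour
Hank's rate: 1/10 of the job per hour
Combined rate: 1/8 + 1/10 = 9/40 per hour
Time = 1 / (9/40) = 40/9 hours (≈ 4.44 hours)

40/9 hours


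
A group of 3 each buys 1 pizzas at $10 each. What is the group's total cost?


Cost per person:
1 x $10 = $10
Group total:
3 x $10 = $30

$30


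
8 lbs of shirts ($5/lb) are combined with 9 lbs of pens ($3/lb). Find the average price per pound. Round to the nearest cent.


Cost of shirts:
8 x $5 = $40
Cost of pens:
9 x $3 = $27
Total cost: $40 + $27 = $67
Total weight: 17 lbs
Average: $67 / 17 = $3.9411... ≈ $3.94/lb

$3.94/lb


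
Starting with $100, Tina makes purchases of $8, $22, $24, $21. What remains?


Add up expenses:
$8 + $22 + $24 + $21 = $75
Subtract from budget:
$100 - $75 = $25

$25


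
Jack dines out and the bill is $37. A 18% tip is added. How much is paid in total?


Calculate the tip:
18% of $37 = $6.66
Add tip to meal cost:
$37 + $6.66 = $43.66

$43.66


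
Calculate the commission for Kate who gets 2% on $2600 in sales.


Convert rate to decimal:
2% = 0.02
Multiply by sales:
$2600 x 0.02 = $52

$52


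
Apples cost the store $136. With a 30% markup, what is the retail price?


Calculate the markup amount:
30% of $136 = $40.80
Add to cost:
$136 + $40.80 = $176.80

$176.80


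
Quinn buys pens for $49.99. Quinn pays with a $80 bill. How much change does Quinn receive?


Start with the amount paid:
$80
Subtract the price:
$80 - $49.99 = $30.01

$30.01


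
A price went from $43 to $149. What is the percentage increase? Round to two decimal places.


Find the absolute change:
|149 - 43| = 106
Divide by original and multiply by 100:
106 / 43 x 100 = 246.5116...% ≈ 246.51%

246.51%


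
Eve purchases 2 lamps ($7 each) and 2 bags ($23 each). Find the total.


Cost of lamps:
2 x $7 = $14
Cost of bags:
2 x $23 = $46
Add both:
$14 + $46 = $60

$60


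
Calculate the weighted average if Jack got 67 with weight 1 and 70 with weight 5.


Weighted sum:
1 x 67 + 5 x 70 = 417
Total weight:
1 + 5 = 6
Weighted average:
417 / 6 = 69.5

69.5


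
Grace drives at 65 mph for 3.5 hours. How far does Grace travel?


Use the formula: distance = speed x time
Speed = 65 mph, Time = 3.5 hours
65 x 3.5 = 227.5 miles

227.5 miles


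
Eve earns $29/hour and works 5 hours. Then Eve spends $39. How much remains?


Calculate earnings:
5 x $29 = $145
Subtract spending:
$145 - $39 = $106

$106


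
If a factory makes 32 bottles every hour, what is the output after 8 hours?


Production rate: 32 bottles per hour
Time: 8 hours
Total: 32 x 8 = 256 bottles

256 bottles


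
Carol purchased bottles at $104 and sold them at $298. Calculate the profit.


Selling price = $298
Cost price = $104
Profit = selling price - cost price:
Profit = $298 - $104 = $194

$194


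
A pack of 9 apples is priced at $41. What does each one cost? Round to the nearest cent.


Total cost: $41
Number of items: 9
Unit price: $41 / 9 = $4.5555... ≈ $4.56

$4.56


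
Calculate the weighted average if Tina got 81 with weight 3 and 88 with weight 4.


Weighted sum:
3 x 81 + 4 x 88 = 595
Total weight:
3 + 4 = 7
Weighted average:
595 / 7 = 85

85


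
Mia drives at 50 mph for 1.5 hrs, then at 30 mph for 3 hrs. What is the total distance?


Leg 1 distance:
50 x 1.5 = 75 miles
Leg 2 distance:
30 x 3 = 90 miles
Total distance:
75 + 90 = 165 miles

165 miles


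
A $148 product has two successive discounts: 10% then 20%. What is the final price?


First discount:
10% of $148 = $14.80
Price after first discount:
$148 - $14.80 = $133.20
Second discount:
20% of $133.20 = $26.64
Final price:
$133.20 - $26.64 = $106.56

$106.56


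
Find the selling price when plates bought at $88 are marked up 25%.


Calculate the markup amount:
25% of $88 = $22
Add to cost:
$88 + $22 = $110

$110


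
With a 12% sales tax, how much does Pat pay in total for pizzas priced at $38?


Calculate the tax:
12% of $38 = $4.56
Add tax to price:
$38 + $4.56 = $42.56

$42.56


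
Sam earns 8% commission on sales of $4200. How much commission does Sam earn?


Convert rate to decimal:
8% = 0.08
Multiply by sales:
$4200 x 0.08 = $336

$336


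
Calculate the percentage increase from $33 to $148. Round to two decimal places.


Find the absolute change:
|148 - 33| = 115
Divide by original and multiply by 100:
115 / 33 x 100 = 348.4848...% ≈ 348.48%

348.48%


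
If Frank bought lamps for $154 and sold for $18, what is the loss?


Selling price = $18
Cost price = $154
Loss = cost price - selling price:
Loss = $154 - $18 = $136

$136


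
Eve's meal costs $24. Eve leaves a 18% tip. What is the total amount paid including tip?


Calculate the tip:
18% of $24 = $4.32
Add tip to meal cost:
$24 + $4.32 = $28.32

$28.32


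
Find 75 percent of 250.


Convert percentage to decimal:
75% = 0.75
Multiply:
250 x 0.75 = 187.5

187.5


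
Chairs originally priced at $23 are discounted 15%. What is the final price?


Calculate the discount amount:
15% of $23 = $3.45
Subtract from original:
$23 - $3.45 = $19.55

$19.55


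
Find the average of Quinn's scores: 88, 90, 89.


Add the scores:
88 + 90 + 89 = 267
Divide by the number of tests:
267 / 3 = 89

89


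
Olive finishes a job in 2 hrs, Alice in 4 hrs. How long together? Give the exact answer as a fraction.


Olive's rate: 1/2 of the job per hour
Alice's rate: 1/4 of the job per hour
Combined rate: 1/2 + 1/4 = 3/4 per hour
Time = 1 / (3/4) = 4/3 hours (≈ 1.33 hours)

4/3 hours


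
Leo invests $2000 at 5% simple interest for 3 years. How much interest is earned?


Use the formula I = P x R x T / 100
P x R x T = 2000 x 5 x 3 = 30000
I = 30000 / 100 = $300

$300


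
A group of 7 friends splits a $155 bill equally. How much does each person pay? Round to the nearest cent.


Total bill: $155
Number of people: 7
Each pays: $155 / 7 = $22.1428... ≈ $22.14

$22.14


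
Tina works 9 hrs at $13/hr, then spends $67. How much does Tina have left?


Calculate earnings:
9 x $13 = $117
Subtract spending:
$117 - $67 = $50

$50


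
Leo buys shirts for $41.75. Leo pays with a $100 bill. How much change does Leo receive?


Start with the amount paid:
$100
Subtract the price:
$100 - $41.75 = $58.25

$58.25


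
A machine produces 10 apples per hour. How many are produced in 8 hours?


Production rate: 10 apples per hour
Time: 8 hours
Total: 10 x 8 = 80 apples

80 apples


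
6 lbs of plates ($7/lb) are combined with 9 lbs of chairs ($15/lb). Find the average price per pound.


Cost of plates:
6 x $7 = $42
Cost of chairs:
9 x $15 = $135
Total cost: $42 + $135 = $177
Total weight: 15 lbs
Average: $177 / 15 = $11.80/lb

$11.80/lb


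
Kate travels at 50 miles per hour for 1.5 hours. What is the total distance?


Use the formula: distance = speed x time
Speed = 50 mph, Time = 1.5 hours
50 x 1.5 = 75 miles

75 miles


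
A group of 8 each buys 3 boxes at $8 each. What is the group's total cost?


Cost per person:
3 x $8 = $24
Group total:
8 x $24 = $192

$192


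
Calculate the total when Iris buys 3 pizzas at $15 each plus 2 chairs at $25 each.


Cost of pizzas:
3 x $15 = $45
Cost of chairs:
2 x $25 = $50
Add both:
$45 + $50 = $95

$95


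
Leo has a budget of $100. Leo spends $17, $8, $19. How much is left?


Add up expenses:
$17 + $8 + $19 = $44
Subtract from budget:
$100 - $44 = $56

$56


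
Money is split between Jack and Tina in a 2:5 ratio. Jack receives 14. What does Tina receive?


Find the multiplier:
14 / 2 = 7
Apply to Tina's share:
5 x 7 = 35

35


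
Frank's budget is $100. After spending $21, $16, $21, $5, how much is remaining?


Add up expenses:
$21 + $16 + $21 + $5 = $63
Subtract from budget:
$100 - $63 = $37

$37


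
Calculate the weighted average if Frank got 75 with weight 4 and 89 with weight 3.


Weighted sum:
4 x 75 + 3 x 89 = 567
Total weight:
4 + 3 = 7
Weighted average:
567 / 7 = 81

81


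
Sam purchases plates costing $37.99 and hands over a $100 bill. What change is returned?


Start with the amount paid:
$100
Subtract the price:
$100 - $37.99 = $62.01

$62.01


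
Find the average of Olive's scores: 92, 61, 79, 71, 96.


Add the scores:
92 + 61 + 79 + 71 + 96 = 399
Divide by the number of tests:
399 / 5 = 79.8

79.8


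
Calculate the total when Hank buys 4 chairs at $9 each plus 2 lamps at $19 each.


Cost of chairs:
4 x $9 = $36
Cost of lamps:
2 x $19 = $38
Add both:
$36 + $38 = $74

$74


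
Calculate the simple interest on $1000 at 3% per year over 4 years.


Use the formula I = P x R x T / 100
P x R x T = 1000 x 3 x 4 = 12000
I = 12000 / 100 = $120

$120


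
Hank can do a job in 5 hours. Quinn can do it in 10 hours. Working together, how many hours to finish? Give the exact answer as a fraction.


Hank's rate: 1/5 of the job per hour
Quinn's rate: 1/10 of the job per hour
Combined rate: 1/5 + 1/10 = 3/10 per hour
Time = 1 / (3/10) = 10/3 hours (≈ 3.33 hours)

10/3 hours


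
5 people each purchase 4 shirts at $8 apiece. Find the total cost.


Cost per person:
4 x $8 = $32
Group total:
5 x $32 = $160

$160


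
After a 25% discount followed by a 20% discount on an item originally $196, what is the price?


First discount:
25% of $196 = $49
Price after first discount:
$196 - $49 = $147
Second discount:
20% of $147 = $29.40
Final price:
$147 - $29.40 = $117.60

$117.60


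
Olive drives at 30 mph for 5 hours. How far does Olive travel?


Use the formula: distance = speed x time
Speed = 30 mph, Time = 5 hours
30 x 5 = 150 miles

150 miles


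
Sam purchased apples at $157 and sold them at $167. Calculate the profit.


Selling price = $167
Cost price = $157
Profit = selling price - cost price:
Profit = $167 - $157 = $10

$10


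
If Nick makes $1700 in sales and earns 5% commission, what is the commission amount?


Convert rate to decimal:
5% = 0.05
Multiply by sales:
$1700 x 0.05 = $85

$85


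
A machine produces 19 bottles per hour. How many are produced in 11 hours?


Production rate: 19 bottles per hour
Time: 11 hours
Total: 19 x 11 = 209 bottles

209 bottles


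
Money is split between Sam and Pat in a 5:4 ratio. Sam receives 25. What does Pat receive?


Find the multiplier:
25 / 5 = 5
Apply to Pat's share:
4 x 5 = 20

20


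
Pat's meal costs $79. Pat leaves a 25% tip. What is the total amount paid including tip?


Calculate the tip:
25% of $79 = $19.75
Add tip to meal cost:
$79 + $19.75 = $98.75

$98.75


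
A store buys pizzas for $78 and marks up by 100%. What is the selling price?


Calculate the markup amount:
100% of $78 = $78
Add to cost:
$78 + $78 = $156

$156


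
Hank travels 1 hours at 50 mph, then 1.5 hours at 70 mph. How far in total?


Leg 1 distance:
50 x 1 = 50 miles
Leg 2 distance:
70 x 1.5 = 105 miles
Total distance:
50 + 105 = 155 miles

155 miles


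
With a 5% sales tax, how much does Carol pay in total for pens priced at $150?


Calculate the tax:
5% of $150 = $7.50
Add tax to price:
$150 + $7.50 = $157.50

$157.50


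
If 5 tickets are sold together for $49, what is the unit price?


Total cost: $49
Number of items: 5
Unit price: $49 / 5 = $9.80

$9.80


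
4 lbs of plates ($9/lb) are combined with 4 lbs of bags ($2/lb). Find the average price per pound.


Cost of plates:
4 x $9 = $36
Cost of bags:
4 x $2 = $8
Total cost: $36 + $8 = $44
Total weight: 8 lbs
Average: $44 / 8 = $5.50/lb

$5.50/lb


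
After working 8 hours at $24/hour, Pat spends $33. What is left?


Calculate earnings:
8 x $24 = $192
Subtract spending:
$192 - $33 = $159

$159


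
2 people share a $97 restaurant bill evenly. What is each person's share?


Total bill: $97
Number of people: 2
Each pays: $97 / 2 = $48.50

$48.50


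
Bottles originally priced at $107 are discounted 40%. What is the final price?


Calculate the discount amount:
40% of $107 = $42.80
Subtract from original:
$107 - $42.80 = $64.20

$64.20


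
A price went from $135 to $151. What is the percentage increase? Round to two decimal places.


Find the absolute change:
|151 - 135| = 16
Divide by original and multiply by 100:
16 / 135 x 100 = 11.8518...% ≈ 11.85%

11.85%


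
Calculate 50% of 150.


Convert percentage to decimal:
50% = 0.5
Multiply:
150 x 0.5 = 75

75


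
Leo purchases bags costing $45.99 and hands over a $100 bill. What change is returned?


Start with the amount paid:
$100
Subtract the price:
$100 - $45.99 = $54.01

$54.01


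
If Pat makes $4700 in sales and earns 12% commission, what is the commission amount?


Convert rate to decimal:
12% = 0.12
Multiply by sales:
$4700 x 0.12 = $564

$564


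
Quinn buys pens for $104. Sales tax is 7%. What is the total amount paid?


Calculate the tax:
7% of $104 = $7.28
Add tax to price:
$104 + $7.28 = $111.28

$111.28


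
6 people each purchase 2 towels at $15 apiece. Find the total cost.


Cost per person:
2 x $15 = $30
Group total:
6 x $30 = $180

$180


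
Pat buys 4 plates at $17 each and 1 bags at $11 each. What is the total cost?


Cost of plates:
4 x $17 = $68
Cost of bags:
1 x $11 = $11
Add both:
$68 + $11 = $79

$79


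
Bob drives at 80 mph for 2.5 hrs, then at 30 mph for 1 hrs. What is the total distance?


Leg 1 distance:
80 x 2.5 = 200 miles
Leg 2 distance:
30 x 1 = 30 miles
Total distance:
200 + 30 = 230 miles

230 miles


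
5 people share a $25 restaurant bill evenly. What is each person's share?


Total bill: $25
Number of people: 5
Each pays: $25 / 5 = $5

$5


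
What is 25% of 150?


Convert percentage to decimal:
25% = 0.25
Multiply:
150 x 0.25 = 37.5

37.5


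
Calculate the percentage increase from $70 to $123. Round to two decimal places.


Find the absolute change:
|123 - 70| = 53
Divide by original and multiply by 100:
53 / 70 x 100 = 75.7142...% ≈ 75.71%

75.71%


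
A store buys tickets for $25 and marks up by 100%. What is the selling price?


Calculate the markup amount:
100% of $25 = $25
Add to cost:
$25 + $25 = $50

$50


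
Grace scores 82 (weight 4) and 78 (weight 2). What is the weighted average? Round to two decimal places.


Weighted sum:
4 x 82 + 2 x 78 = 484
Total weight:
4 + 2 = 6
Weighted average:
484 / 6 = 80.6666... ≈ 80.67

80.67


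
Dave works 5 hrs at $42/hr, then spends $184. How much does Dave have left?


Calculate earnings:
5 x $42 = $210
Subtract spending:
$210 - $184 = $26

$26


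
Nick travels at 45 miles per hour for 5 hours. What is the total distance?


Use the formula: distance = speed x time
Speed = 45 mph, Time = 5 hours
45 x 5 = 225 miles

225 miles


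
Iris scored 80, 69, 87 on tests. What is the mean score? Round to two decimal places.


Add the scores:
80 + 69 + 87 = 236
Divide by the number of tests:
236 / 3 = 78.6666... ≈ 78.67

78.67


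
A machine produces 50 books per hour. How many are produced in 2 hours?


Production rate: 50 books per hour
Time: 2 hours
Total: 50 x 2 = 100 books

100 books


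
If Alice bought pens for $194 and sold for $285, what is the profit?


Selling price = $285
Cost price = $194
Profit = selling price - cost price:
Profit = $285 - $194 = $91

$91


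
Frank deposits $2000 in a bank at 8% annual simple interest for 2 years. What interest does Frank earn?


Use the formula I = P x R x T / 100
P x R x T = 2000 x 8 x 2 = 32000
I = 32000 / 100 = $320

$320


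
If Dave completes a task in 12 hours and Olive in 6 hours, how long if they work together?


Dave's rate: 1/12 of the job per hour
Olive's rate: 1/6 of the job per hour
Combined rate: 1/12 + 1/6 = 1/4 per hour
Time = 1 / (1/4) = 4 hours

4 hours


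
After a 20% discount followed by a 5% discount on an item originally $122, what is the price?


First discount:
20% of $122 = $24.40
Price after first discount:
$122 - $24.40 = $97.60
Second discount:
5% of $97.60 = $4.88
Final price:
$97.60 - $4.88 = $92.72

$92.72


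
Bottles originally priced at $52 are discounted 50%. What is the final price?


Calculate the discount amount:
50% of $52 = $26
Subtract from original:
$52 - $26 = $26

$26


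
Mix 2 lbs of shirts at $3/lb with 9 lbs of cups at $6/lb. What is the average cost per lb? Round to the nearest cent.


Cost of shirts:
2 x $3 = $6
Cost of cups:
9 x $6 = $54
Total cost: $6 + $54 = $60
Total weight: 11 lbs
Average: $60 / 11 = $5.4545... ≈ $5.45/lb

$5.45/lb


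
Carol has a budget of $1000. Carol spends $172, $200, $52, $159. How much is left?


Add up expenses:
$172 + $200 + $52 + $159 = $583
Subtract from budget:
$1000 - $583 = $417

$417


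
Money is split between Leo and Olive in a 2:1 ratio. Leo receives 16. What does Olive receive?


Find the multiplier:
16 / 2 = 8
Apply to Olive's share:
1 x 8 = 8

8


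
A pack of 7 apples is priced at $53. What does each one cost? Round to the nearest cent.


Total cost: $53
Number of items: 7
Unit price: $53 / 7 = $7.5714... ≈ $7.57

$7.57


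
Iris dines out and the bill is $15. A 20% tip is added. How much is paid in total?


Calculate the tip:
20% of $15 = $3
Add tip to meal cost:
$15 + $3 = $18

$18


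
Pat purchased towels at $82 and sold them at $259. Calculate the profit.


Selling price = $259
Cost price = $82
Profit = selling price - cost price:
Profit = $259 - $82 = $177

$177


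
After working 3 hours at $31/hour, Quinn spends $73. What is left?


Calculate earnings:
3 x $31 = $93
Subtract spending:
$93 - $73 = $20

$20


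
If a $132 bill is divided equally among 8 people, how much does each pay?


Total bill: $132
Number of people: 8
Each pays: $132 / 8 = $16.50

$16.50


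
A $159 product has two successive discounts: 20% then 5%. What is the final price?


First discount:
20% of $159 = $31.80
Price after first discount:
$159 - $31.80 = $127.20
Second discount:
5% of $127.20 = $6.36
Final price:
$127.20 - $6.36 = $120.84

$120.84


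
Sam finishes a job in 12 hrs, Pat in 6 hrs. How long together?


Sam's rate: 1/12 of the job per hour
Pat's rate: 1/6 of the job per hour
Combined rate: 1/12 + 1/6 = 1/4 per hour
Time = 1 / (1/4) = 4 hours

4 hours


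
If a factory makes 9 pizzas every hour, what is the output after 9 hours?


Production rate: 9 pizzas per hour
Time: 9 hours
Total: 9 x 9 = 81 pizzas

81 pizzas


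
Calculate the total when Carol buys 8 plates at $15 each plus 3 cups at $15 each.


Cost of plates:
8 x $15 = $120
Cost of cups:
3 x $15 = $45
Add both:
$120 + $45 = $165

$165


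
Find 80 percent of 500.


Convert percentage to decimal:
80% = 0.8
Multiply:
500 x 0.8 = 400

400


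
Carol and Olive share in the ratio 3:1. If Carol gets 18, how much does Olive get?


Find the multiplier:
18 / 3 = 6
Apply to Olive's share:
1 x 6 = 6

6


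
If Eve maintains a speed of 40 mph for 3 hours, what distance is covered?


Use the formula: distance = speed x time
Speed = 40 mph, Time = 3 hours
40 x 3 = 120 miles

120 miles


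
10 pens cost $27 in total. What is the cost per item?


Total cost: $27
Number of items: 10
Unit price: $27 / 10 = $2.70

$2.70


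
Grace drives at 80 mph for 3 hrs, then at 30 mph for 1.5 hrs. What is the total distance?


Leg 1 distance:
80 x 3 = 240 miles
Leg 2 distance:
30 x 1.5 = 45 miles
Total distance:
240 + 45 = 285 miles

285 miles


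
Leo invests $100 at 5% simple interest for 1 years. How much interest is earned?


Use the formula I = P x R x T / 100
P x R x T = 100 x 5 x 1 = 500
I = 500 / 100 = $5

$5


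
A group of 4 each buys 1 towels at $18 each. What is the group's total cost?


Cost per person:
1 x $18 = $18
Group total:
4 x $18 = $72

$72


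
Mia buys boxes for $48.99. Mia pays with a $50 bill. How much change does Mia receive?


Start with the amount paid:
$50
Subtract the price:
$50 - $48.99 = $1.01

$1.01


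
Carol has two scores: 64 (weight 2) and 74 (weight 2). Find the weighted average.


Weighted sum:
2 x 64 + 2 x 74 = 276
Total weight:
2 + 2 = 4
Weighted average:
276 / 4 = 69

69


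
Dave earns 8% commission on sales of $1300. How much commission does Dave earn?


Convert rate to decimal:
8% = 0.08
Multiply by sales:
$1300 x 0.08 = $104

$104


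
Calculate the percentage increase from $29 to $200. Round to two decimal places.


Find the absolute change:
|200 - 29| = 171
Divide by original and multiply by 100:
171 / 29 x 100 = 589.6551...% ≈ 589.66%

589.66%


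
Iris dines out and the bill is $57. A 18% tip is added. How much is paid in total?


Calculate the tip:
18% of $57 = $10.26
Add tip to meal cost:
$57 + $10.26 = $67.26

$67.26


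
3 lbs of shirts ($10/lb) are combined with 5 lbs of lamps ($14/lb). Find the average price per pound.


Cost of shirts:
3 x $10 = $30
Cost of lamps:
5 x $14 = $70
Total cost: $30 + $70 = $100
Total weight: 8 lbs
Average: $100 / 8 = $12.50/lb

$12.50/lb


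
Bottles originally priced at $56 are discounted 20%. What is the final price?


Calculate the discount amount:
20% of $56 = $11.20
Subtract from original:
$56 - $11.20 = $44.80

$44.80


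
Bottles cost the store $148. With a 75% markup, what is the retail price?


Calculate the markup amount:
75% of $148 = $111
Add to cost:
$148 + $111 = $259

$259


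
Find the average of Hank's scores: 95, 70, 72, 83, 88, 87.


Add the scores:
95 + 70 + 72 + 83 + 88 + 87 = 495
Divide by the number of tests:
495 / 6 = 82.5

82.5


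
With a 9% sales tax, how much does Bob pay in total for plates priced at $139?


Calculate the tax:
9% of $139 = $12.51
Add tax to price:
$139 + $12.51 = $151.51

$151.51


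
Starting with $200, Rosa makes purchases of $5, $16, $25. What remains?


Add up expenses:
$5 + $16 + $25 = $46
Subtract from budget:
$200 - $46 = $154

$154


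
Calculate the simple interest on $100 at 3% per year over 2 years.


Use the formula I = P x R x T / 100
P x R x T = 100 x 3 x 2 = 600
I = 600 / 100 = $6

$6


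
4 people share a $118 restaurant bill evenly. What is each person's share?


Total bill: $118
Number of people: 4
Each pays: $118 / 4 = $29.50

$29.50


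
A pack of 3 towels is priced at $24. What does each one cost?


Total cost: $24
Number of items: 3
Unit price: $24 / 3 = $8

$8


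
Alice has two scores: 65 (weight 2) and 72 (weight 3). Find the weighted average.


Weighted sum:
2 x 65 + 3 x 72 = 346
Total weight:
2 + 3 = 5
Weighted average:
346 / 5 = 69.2

69.2


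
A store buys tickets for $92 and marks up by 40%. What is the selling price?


Calculate the markup amount:
40% of $92 = $36.80
Add to cost:
$92 + $36.80 = $128.80

$128.80


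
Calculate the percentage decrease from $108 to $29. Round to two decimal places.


Find the absolute change:
|29 - 108| = 79
Divide by original and multiply by 100:
79 / 108 x 100 = 73.1481...% ≈ 73.15%

73.15%


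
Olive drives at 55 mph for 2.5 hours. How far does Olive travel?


Use the formula: distance = speed x time
Speed = 55 mph, Time = 2.5 hours
55 x 2.5 = 137.5 miles

137.5 miles


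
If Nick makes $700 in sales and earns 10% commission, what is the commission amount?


Convert rate to decimal:
10% = 0.1
Multiply by sales:
$700 x 0.1 = $70

$70


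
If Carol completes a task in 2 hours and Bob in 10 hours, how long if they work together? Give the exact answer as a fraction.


Carol's rate: 1/2 of the job per hour
Bob's rate: 1/10 of the job per hour
Combined rate: 1/2 + 1/10 = 3/5 per hour
Time = 1 / (3/5) = 5/3 hours (≈ 1.67 hours)

5/3 hours


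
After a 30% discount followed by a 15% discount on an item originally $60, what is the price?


First discount:
30% of $60 = $18
Price after first discount:
$60 - $18 = $42
Second discount:
15% of $42 = $6.30
Final price:
$42 - $6.30 = $35.70

$35.70


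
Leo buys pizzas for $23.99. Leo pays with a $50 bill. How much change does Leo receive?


Start with the amount paid:
$50
Subtract the price:
$50 - $23.99 = $26.01

$26.01


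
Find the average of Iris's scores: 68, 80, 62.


Add the scores:
68 + 80 + 62 = 210
Divide by the number of tests:
210 / 3 = 70

70


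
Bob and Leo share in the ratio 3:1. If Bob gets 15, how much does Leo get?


Find the multiplier:
15 / 3 = 5
Apply to Leo's share:
1 x 5 = 5

5


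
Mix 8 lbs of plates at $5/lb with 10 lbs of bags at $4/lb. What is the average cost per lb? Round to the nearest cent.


Cost of plates:
8 x $5 = $40
Cost of bags:
10 x $4 = $40
Total cost: $40 + $40 = $80
Total weight: 18 lbs
Average: $80 / 18 = $4.4444... ≈ $4.44/lb

$4.44/lb


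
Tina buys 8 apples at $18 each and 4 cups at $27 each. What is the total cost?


Cost of apples:
8 x $18 = $144
Cost of cups:
4 x $27 = $108
Add both:
$144 + $108 = $252

$252


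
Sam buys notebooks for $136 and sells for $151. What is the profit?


Selling price = $151
Cost price = $136
Profit = selling price - cost price:
Profit = $151 - $136 = $15

$15


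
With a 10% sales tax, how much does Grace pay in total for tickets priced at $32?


Calculate the tax:
10% of $32 = $3.20
Add tax to price:
$32 + $3.20 = $35.20

$35.20


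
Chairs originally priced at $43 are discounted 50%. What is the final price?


Calculate the discount amount:
50% of $43 = $21.50
Subtract from original:
$43 - $21.50 = $21.50

$21.50


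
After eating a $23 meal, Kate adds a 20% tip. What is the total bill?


Calculate the tip:
20% of $23 = $4.60
Add tip to meal cost:
$23 + $4.60 = $27.60

$27.60


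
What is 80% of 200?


Convert percentage to decimal:
80% = 0.8
Multiply:
200 x 0.8 = 160

160


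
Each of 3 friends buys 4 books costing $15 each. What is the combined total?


Cost per person:
4 x $15 = $60
Group total:
3 x $60 = $180

$180


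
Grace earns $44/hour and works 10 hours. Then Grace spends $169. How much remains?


Calculate earnings:
10 x $44 = $440
Subtract spending:
$440 - $169 = $271

$271


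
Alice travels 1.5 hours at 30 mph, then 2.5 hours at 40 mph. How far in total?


Leg 1 distance:
30 x 1.5 = 45 miles
Leg 2 distance:
40 x 2.5 = 100 miles
Total distance:
45 + 100 = 145 miles

145 miles


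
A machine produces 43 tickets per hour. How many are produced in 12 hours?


Production rate: 43 tickets per hour
Time: 12 hours
Total: 43 x 12 = 516 tickets

516 tickets


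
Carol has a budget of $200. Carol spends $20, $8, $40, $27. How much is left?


Add up expenses:
$20 + $8 + $40 + $27 = $95
Subtract from budget:
$200 - $95 = $105

$105


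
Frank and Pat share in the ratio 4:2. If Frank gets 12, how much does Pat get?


Find the multiplier:
12 / 4 = 3
Apply to Pat's share:
2 x 3 = 6

6


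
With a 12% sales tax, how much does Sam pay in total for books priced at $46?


Calculate the tax:
12% of $46 = $5.52
Add tax to price:
$46 + $5.52 = $51.52

$51.52


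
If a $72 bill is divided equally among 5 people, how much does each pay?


Total bill: $72
Number of people: 5
Each pays: $72 / 5 = $14.40

$14.40


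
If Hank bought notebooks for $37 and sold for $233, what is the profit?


Selling price = $233
Cost price = $37
Profit = selling price - cost price:
Profit = $233 - $37 = $196

$196


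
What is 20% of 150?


Convert percentage to decimal:
20% = 0.2
Multiply:
150 x 0.2 = 30

30


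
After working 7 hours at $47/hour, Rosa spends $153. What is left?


Calculate earnings:
7 x $47 = $329
Subtract spending:
$329 - $153 = $176

$176


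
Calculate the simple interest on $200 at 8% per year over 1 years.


Use the formula I = P x R x T / 100
P x R x T = 200 x 8 x 1 = 1600
I = 1600 / 100 = $16

$16


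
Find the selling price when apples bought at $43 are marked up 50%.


Calculate the markup amount:
50% of $43 = $21.50
Add to cost:
$43 + $21.50 = $64.50

$64.50


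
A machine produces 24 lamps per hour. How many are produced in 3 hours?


Production rate: 24 lamps per hour
Time: 3 hours
Total: 24 x 3 = 72 lamps

72 lamps


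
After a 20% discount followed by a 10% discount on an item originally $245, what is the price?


First discount:
20% of $245 = $49
Price after first discount:
$245 - $49 = $196
Second discount:
10% of $196 = $19.60
Final price:
$196 - $19.60 = $176.40

$176.40


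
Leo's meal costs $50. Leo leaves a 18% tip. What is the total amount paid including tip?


Calculate the tip:
18% of $50 = $9
Add tip to meal cost:
$50 + $9 = $59

$59


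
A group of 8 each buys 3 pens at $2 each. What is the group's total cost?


Cost per person:
3 x $2 = $6
Group total:
8 x $6 = $48

$48


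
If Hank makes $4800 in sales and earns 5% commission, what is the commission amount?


Convert rate to decimal:
5% = 0.05
Multiply by sales:
$4800 x 0.05 = $240

$240


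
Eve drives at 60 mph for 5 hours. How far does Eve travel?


Use the formula: distance = speed x time
Speed = 60 mph, Time = 5 hours
60 x 5 = 300 miles

300 miles


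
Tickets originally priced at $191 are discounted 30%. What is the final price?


Calculate the discount amount:
30% of $191 = $57.30
Subtract from original:
$191 - $57.30 = $133.70

$133.70


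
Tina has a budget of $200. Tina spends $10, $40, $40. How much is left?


Add up expenses:
$10 + $40 + $40 = $90
Subtract from budget:
$200 - $90 = $110

$110


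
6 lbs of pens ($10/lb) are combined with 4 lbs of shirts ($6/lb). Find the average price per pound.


Cost of pens:
6 x $10 = $60
Cost of shirts:
4 x $6 = $24
Total cost: $60 + $24 = $84
Total weight: 10 lbs
Average: $84 / 10 = $8.40/lb

$8.40/lb


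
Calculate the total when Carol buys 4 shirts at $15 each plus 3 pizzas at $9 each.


Cost of shirts:
4 x $15 = $60
Cost of pizzas:
3 x $9 = $27
Add both:
$60 + $27 = $87

$87


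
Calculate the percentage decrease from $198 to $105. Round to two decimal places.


Find the absolute change:
|105 - 198| = 93
Divide by original and multiply by 100:
93 / 198 x 100 = 46.9696...% ≈ 46.97%

46.97%


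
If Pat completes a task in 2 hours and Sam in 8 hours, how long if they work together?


Pat's rate: 1/2 of the job per hour
Sam's rate: 1/8 of the job per hour
Combined rate: 1/2 + 1/8 = 5/8 per hour
Time = 1 / (5/8) = 8/5 = 1.6 hours

1.6 hours


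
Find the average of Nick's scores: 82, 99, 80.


Add the scores:
82 + 99 + 80 = 261
Divide by the number of tests:
261 / 3 = 87

87


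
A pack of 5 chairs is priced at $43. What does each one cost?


Total cost: $43
Number of items: 5
Unit price: $43 / 5 = $8.60

$8.60


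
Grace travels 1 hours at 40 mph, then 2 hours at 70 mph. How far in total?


Leg 1 distance:
40 x 1 = 40 miles
Leg 2 distance:
70 x 2 = 140 miles
Total distance:
40 + 140 = 180 miles

180 miles


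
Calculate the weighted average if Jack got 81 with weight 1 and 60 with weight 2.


Weighted sum:
1 x 81 + 2 x 60 = 201
Total weight:
1 + 2 = 3
Weighted average:
201 / 3 = 67

67


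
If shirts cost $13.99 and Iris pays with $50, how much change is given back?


Start with the amount paid:
$50
Subtract the price:
$50 - $13.99 = $36.01

$36.01


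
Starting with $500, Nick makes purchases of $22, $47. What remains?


Add up expenses:
$22 + $47 = $69
Subtract from budget:
$500 - $69 = $431

$431


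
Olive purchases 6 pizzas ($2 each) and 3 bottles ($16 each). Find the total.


Cost of pizzas:
6 x $2 = $12
Cost of bottles:
3 x $16 = $48
Add both:
$12 + $48 = $60

$60


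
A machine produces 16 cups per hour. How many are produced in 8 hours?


Production rate: 16 cups per hour
Time: 8 hours
Total: 16 x 8 = 128 cups

128 cups


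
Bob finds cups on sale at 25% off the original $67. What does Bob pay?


Calculate the discount amount:
25% of $67 = $16.75
Subtract from original:
$67 - $16.75 = $50.25

$50.25


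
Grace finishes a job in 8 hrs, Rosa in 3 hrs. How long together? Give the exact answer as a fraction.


Grace's rate: 1/8 of the job per hour
Rosa's rate: 1/3 of the job per hour
Combined rate: 1/8 + 1/3 = 11/24 per hour
Time = 1 / (11/24) = 24/11 hours (≈ 2.18 hours)

24/11 hours


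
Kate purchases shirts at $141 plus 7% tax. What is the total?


Calculate the tax:
7% of $141 = $9.87
Add tax to price:
$141 + $9.87 = $150.87

$150.87


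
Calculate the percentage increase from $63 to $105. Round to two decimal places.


Find the absolute change:
|105 - 63| = 42
Divide by original and multiply by 100:
42 / 63 x 100 = 66.6666...% ≈ 66.67%

66.67%


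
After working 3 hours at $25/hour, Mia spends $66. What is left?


Calculate earnings:
3 x $25 = $75
Subtract spending:
$75 - $66 = $9

$9


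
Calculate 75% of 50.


Convert percentage to decimal:
75% = 0.75
Multiply:
50 x 0.75 = 37.5

37.5


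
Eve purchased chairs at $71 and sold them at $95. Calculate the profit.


Selling price = $95
Cost price = $71
Profit = selling price - cost price:
Profit = $95 - $71 = $24

$24


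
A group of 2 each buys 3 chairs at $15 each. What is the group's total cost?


Cost per person:
3 x $15 = $45
Group total:
2 x $45 = $90

$90


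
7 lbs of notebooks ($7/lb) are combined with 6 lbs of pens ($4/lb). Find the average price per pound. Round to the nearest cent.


Cost of notebooks:
7 x $7 = $49
Cost of pens:
6 x $4 = $24
Total cost: $49 + $24 = $73
Total weight: 13 lbs
Average: $73 / 13 = $5.6153... ≈ $5.62/lb

$5.62/lb


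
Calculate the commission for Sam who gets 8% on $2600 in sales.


Convert rate to decimal:
8% = 0.08
Multiply by sales:
$2600 x 0.08 = $208

$208


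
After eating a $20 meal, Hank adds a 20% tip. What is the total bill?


Calculate the tip:
20% of $20 = $4
Add tip to meal cost:
$20 + $4 = $24

$24


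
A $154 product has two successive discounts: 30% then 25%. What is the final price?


First discount:
30% of $154 = $46.20
Price after first discount:
$154 - $46.20 = $107.80
Second discount:
25% of $107.80 = $26.95
Final price:
$107.80 - $26.95 = $80.85

$80.85


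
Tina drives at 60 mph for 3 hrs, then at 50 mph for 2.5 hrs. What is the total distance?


Leg 1 distance:
60 x 3 = 180 miles
Leg 2 distance:
50 x 2.5 = 125 miles
Total distance:
180 + 125 = 305 miles

305 miles


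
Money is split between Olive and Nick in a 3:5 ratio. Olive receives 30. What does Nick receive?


Find the multiplier:
30 / 3 = 10
Apply to Nick's share:
5 x 10 = 50

50


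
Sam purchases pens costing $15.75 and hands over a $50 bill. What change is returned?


Start with the amount paid:
$50
Subtract the price:
$50 - $15.75 = $34.25

$34.25


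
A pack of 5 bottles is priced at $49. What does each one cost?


Total cost: $49
Number of items: 5
Unit price: $49 / 5 = $9.80

$9.80


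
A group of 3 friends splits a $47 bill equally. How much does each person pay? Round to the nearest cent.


Total bill: $47
Number of people: 3
Each pays: $47 / 3 = $15.6666... ≈ $15.67

$15.67


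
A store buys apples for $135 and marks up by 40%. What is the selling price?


Calculate the markup amount:
40% of $135 = $54
Add to cost:
$135 + $54 = $189

$189


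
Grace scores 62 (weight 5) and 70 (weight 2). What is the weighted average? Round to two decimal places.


Weighted sum:
5 x 62 + 2 x 70 = 450
Total weight:
5 + 2 = 7
Weighted average:
450 / 7 = 64.2857... ≈ 64.29

64.29


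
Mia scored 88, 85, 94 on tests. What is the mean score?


Add the scores:
88 + 85 + 94 = 267
Divide by the number of tests:
267 / 3 = 89

89


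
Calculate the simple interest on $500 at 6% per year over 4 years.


Use the formula I = P x R x T / 100
P x R x T = 500 x 6 x 4 = 12000
I = 12000 / 100 = $120

$120


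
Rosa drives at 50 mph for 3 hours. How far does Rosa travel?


Use the formula: distance = speed x time
Speed = 50 mph, Time = 3 hours
50 x 3 = 150 miles

150 miles


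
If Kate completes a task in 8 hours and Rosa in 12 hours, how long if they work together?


Kate's rate: 1/8 of the job per hour
Rosa's rate: 1/12 of the job per hour
Combined rate: 1/8 + 1/12 = 5/24 per hour
Time = 1 / (5/24) = 24/5 = 4.8 hours

4.8 hours


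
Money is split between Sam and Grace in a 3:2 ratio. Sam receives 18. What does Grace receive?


Find the multiplier:
18 / 3 = 6
Apply to Grace's share:
2 x 6 = 12

12


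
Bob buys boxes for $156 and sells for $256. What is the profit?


Selling price = $256
Cost price = $156
Profit = selling price - cost price:
Profit = $256 - $156 = $100

$100


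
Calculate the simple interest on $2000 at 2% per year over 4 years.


Use the formula I = P x R x T / 100
P x R x T = 2000 x 2 x 4 = 16000
I = 16000 / 100 = $160

$160


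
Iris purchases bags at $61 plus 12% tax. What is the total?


Calculate the tax:
12% of $61 = $7.32
Add tax to price:
$61 + $7.32 = $68.32

$68.32


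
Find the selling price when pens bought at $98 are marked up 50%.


Calculate the markup amount:
50% of $98 = $49
Add to cost:
$98 + $49 = $147

$147


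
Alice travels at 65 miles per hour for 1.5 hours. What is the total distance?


Use the formula: distance = speed x time
Speed = 65 mph, Time = 1.5 hours
65 x 1.5 = 97.5 miles

97.5 miles


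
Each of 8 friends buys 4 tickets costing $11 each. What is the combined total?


Cost per person:
4 x $11 = $44
Group total:
8 x $44 = $352

$352


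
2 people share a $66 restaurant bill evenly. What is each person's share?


Total bill: $66
Number of people: 2
Each pays: $66 / 2 = $33

$33


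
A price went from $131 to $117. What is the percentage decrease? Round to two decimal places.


Find the absolute change:
|117 - 131| = 14
Divide by original and multiply by 100:
14 / 131 x 100 = 10.6870...% ≈ 10.69%

10.69%


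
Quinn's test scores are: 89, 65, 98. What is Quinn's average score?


Add the scores:
89 + 65 + 98 = 252
Divide by the number of tests:
252 / 3 = 84

84
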